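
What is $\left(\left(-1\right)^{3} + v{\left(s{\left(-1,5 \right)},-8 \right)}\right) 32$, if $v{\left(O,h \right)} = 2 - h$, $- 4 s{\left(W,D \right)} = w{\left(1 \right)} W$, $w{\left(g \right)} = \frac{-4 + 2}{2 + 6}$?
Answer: $288$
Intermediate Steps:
$w{\left(g \right)} = - \frac{1}{4}$ ($w{\left(g \right)} = - \frac{2}{8} = \left(-2\right) \frac{1}{8} = - \frac{1}{4}$)
$s{\left(W,D \right)} = \frac{W}{16}$ ($s{\left(W,D \right)} = - \frac{\left(- \frac{1}{4}\right) W}{4} = \frac{W}{16}$)
$\left(\left(-1\right)^{3} + v{\left(s{\left(-1,5 \right)},-8 \right)}\right) 32 = \left(\left(-1\right)^{3} + \left(2 - -8\right)\right) 32 = \left(-1 + \left(2 + 8\right)\right) 32 = \left(-1 + 10\right) 32 = 9 \cdot 32 = 288$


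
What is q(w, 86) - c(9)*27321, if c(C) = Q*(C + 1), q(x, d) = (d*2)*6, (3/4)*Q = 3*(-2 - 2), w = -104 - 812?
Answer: 4372392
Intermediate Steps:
w = -916
Q = -16 (Q = 4*(3*(-2 - 2))/3 = 4*(3*(-4))/3 = (4/3)*(-12) = -16)
q(x, d) = 12*d (q(x, d) = (2*d)*6 = 12*d)
c(C) = -16 - 16*C (c(C) = -16*(C + 1) = -16*(1 + C) = -16 - 16*C)
q(w, 86) - c(9)*27321 = 12*86 - (-16 - 16*9)*27321 = 1032 - (-16 - 144)*27321 = 1032 - (-160)*27321 = 1032 - 1*(-4371360) = 1032 + 4371360 = 4372392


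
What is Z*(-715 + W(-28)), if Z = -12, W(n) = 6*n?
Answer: 10596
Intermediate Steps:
Z*(-715 + W(-28)) = -12*(-715 + 6*(-28)) = -12*(-715 - 168) = -12*(-883) = 10596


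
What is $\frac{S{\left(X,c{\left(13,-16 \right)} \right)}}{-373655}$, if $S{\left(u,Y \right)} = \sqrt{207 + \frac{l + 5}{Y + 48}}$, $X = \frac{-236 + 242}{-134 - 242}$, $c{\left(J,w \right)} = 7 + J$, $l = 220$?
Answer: $- \frac{3 \sqrt{27013}}{12704270} \approx -3.8811 \cdot 10^{-5}$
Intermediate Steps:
$X = - \frac{3}{188}$ ($X = \frac{6}{-376} = 6 \left(- \frac{1}{376}\right) = - \frac{3}{188} \approx -0.015957$)
$S{\left(u,Y \right)} = \sqrt{207 + \frac{225}{48 + Y}}$ ($S{\left(u,Y \right)} = \sqrt{207 + \frac{220 + 5}{Y + 48}} = \sqrt{207 + \frac{225}{48 + Y}}$)
$\frac{S{\left(X,c{\left(13,-16 \right)} \right)}}{-373655} = \frac{3 \sqrt{\frac{1129 + 23 \left(7 + 13\right)}{48 + \left(7 + 13\right)}}}{-373655} = 3 \sqrt{\frac{1129 + 23 \cdot 20}{48 + 20}} \left(- \frac{1}{373655}\right) = 3 \sqrt{\frac{1129 + 460}{68}} \left(- \frac{1}{373655}\right) = 3 \sqrt{\frac{1}{68} \cdot 1589} \left(- \frac{1}{373655}\right) = 3 \sqrt{\frac{1589}{68}} \left(- \frac{1}{373655}\right) = 3 \frac{\sqrt{27013}}{34} \left(- \frac{1}{373655}\right) = \frac{3 \sqrt{27013}}{34} \left(- \frac{1}{373655}\right) = - \frac{3 \sqrt{27013}}{12704270}$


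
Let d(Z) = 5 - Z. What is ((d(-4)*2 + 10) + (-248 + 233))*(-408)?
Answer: -5304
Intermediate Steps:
((d(-4)*2 + 10) + (-248 + 233))*(-408) = (((5 - 1*(-4))*2 + 10) + (-248 + 233))*(-408) = (((5 + 4)*2 + 10) - 15)*(-408) = ((9*2 + 10) - 15)*(-408) = ((18 + 10) - 15)*(-408) = (28 - 15)*(-408) = 13*(-408) = -5304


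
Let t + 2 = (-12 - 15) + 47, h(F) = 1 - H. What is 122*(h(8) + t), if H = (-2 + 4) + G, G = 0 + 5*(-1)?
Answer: 2684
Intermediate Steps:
G = -5 (G = 0 - 5 = -5)
H = -3 (H = (-2 + 4) - 5 = 2 - 5 = -3)
h(F) = 4 (h(F) = 1 - 1*(-3) = 1 + 3 = 4)
t = 18 (t = -2 + ((-12 - 15) + 47) = -2 + (-27 + 47) = -2 + 20 = 18)
122*(h(8) + t) = 122*(4 + 18) = 122*22 = 2684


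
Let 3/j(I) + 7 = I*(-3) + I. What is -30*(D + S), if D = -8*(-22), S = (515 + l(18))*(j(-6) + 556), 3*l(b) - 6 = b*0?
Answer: -8638146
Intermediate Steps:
j(I) = 3/(-7 - 2*I) (j(I) = 3/(-7 + (I*(-3) + I)) = 3/(-7 + (-3*I + I)) = 3/(-7 - 2*I))
l(b) = 2 (l(b) = 2 + (b*0)/3 = 2 + (⅓)*0 = 2 + 0 = 2)
S = 1438811/5 (S = (515 + 2)*(-3/(7 + 2*(-6)) + 556) = 517*(-3/(7 - 12) + 556) = 517*(-3/(-5) + 556) = 517*(-3*(-⅕) + 556) = 517*(⅗ + 556) = 517*(2783/5) = 1438811/5 ≈ 2.8776e+5)
D = 176
-30*(D + S) = -30*(176 + 1438811/5) = -30*1439691/5 = -8638146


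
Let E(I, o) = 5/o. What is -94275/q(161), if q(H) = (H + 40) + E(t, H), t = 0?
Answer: -15178275/32366 ≈ -468.96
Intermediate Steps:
q(H) = 40 + H + 5/H (q(H) = (H + 40) + 5/H = (40 + H) + 5/H = 40 + H + 5/H)
-94275/q(161) = -94275/(40 + 161 + 5/161) = -94275/32366/161 = -94275*161/32366 = -15178275/32366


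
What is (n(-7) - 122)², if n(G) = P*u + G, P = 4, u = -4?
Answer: 21025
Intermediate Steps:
n(G) = -16 + G (n(G) = 4*(-4) + G = -16 + G)
(n(-7) - 122)² = ((-16 - 7) - 122)² = (-23 - 122)² = (-145)² = 21025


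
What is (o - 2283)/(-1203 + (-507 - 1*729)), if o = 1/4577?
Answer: 10449290/11163303 ≈ 0.93604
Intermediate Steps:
o = 1/4577 ≈ 0.00021848
(o - 2283)/(-1203 + (-507 - 1*729)) = (1/4577 - 2283)/(-1203 + (-507 - 1*729)) = -10449290/(4577*(-1203 + (-507 - 729))) = -10449290/(4577*(-1203 - 1236)) = -10449290/4577/(-2439) = -10449290/4577*(-1/2439) = 10449290/11163303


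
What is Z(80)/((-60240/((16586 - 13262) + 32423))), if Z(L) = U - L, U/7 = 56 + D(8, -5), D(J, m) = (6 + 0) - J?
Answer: -5326303/30120 ≈ -176.84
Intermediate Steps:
D(J, m) = 6 - J
U = 378 (U = 7*(56 + (6 - 1*8)) = 7*(56 + (6 - 8)) = 7*(56 - 2) = 7*54 = 378)
Z(L) = 378 - L
Z(80)/((-60240/((16586 - 13262) + 32423))) = (378 - 1*80)/((-60240/((16586 - 13262) + 32423))) = (378 - 80)/((-60240/(3324 + 32423))) = 298/((-60240/35747)) = 298/((-60240*1/35747)) = 298/(-60240/35747) = 298*(-35747/60240) = -5326303/30120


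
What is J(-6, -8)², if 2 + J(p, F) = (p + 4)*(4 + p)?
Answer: 4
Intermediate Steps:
J(p, F) = -2 + (4 + p)² (J(p, F) = -2 + (p + 4)*(4 + p) = -2 + (4 + p)*(4 + p) = -2 + (4 + p)²)
J(-6, -8)² = (-2 + (4 - 6)²)² = (-2 + (-2)²)² = (-2 + 4)² = 2² = 4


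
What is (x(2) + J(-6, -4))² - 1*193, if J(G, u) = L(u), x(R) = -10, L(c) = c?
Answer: 3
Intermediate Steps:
J(G, u) = u
(x(2) + J(-6, -4))² - 1*193 = (-10 - 4)² - 1*193 = (-14)² - 193 = 196 - 193 = 3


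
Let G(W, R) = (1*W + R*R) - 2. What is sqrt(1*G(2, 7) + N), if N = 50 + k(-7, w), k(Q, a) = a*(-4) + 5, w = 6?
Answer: 4*sqrt(5) ≈ 8.9443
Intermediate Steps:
G(W, R) = -2 + W + R**2 (G(W, R) = (W + R**2) - 2 = -2 + W + R**2)
k(Q, a) = 5 - 4*a (k(Q, a) = -4*a + 5 = 5 - 4*a)
N = 31 (N = 50 + (5 - 4*6) = 50 + (5 - 24) = 50 - 19 = 31)
sqrt(1*G(2, 7) + N) = sqrt(1*(-2 + 2 + 7**2) + 31) = sqrt(1*(-2 + 2 + 49) + 31) = sqrt(1*49 + 31) = sqrt(49 + 31) = sqrt(80) = 4*sqrt(5)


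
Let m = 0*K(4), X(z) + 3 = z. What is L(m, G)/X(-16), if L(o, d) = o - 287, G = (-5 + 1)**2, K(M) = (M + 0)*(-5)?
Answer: 287/19 ≈ 15.105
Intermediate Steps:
X(z) = -3 + z
K(M) = -5*M (K(M) = M*(-5) = -5*M)
G = 16 (G = (-4)**2 = 16)
m = 0 (m = 0*(-5*4) = 0*(-20) = 0)
L(o, d) = -287 + o
L(m, G)/X(-16) = (-287 + 0)/(-3 - 16) = -287/(-19) = -287*(-1/19) = 287/19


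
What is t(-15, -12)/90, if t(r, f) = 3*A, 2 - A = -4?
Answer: ⅕ ≈ 0.20000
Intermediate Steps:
A = 6 (A = 2 - 1*(-4) = 2 + 4 = 6)
t(r, f) = 18 (t(r, f) = 3*6 = 18)
t(-15, -12)/90 = 18/90 = 18*(1/90) = ⅕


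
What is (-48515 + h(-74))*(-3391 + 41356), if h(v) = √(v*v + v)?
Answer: -1841871975 + 37965*√5402 ≈ -1.8391e+9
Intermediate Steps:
h(v) = √(v + v²) (h(v) = √(v² + v) = √(v + v²))
(-48515 + h(-74))*(-3391 + 41356) = (-48515 + √(-74*(1 - 74)))*(-3391 + 41356) = (-48515 + √(-74*(-73)))*37965 = (-48515 + √5402)*37965 = -1841871975 + 37965*√5402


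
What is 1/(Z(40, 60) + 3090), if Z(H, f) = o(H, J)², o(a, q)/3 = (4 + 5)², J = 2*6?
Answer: 1/62139 ≈ 1.6093e-5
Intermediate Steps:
J = 12
o(a, q) = 243 (o(a, q) = 3*(4 + 5)² = 3*9² = 3*81 = 243)
Z(H, f) = 59049 (Z(H, f) = 243² = 59049)
1/(Z(40, 60) + 3090) = 1/(59049 + 3090) = 1/62139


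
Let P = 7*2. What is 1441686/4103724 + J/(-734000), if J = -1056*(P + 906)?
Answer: 10510515551/6275277950 ≈ 1.6749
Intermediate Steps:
P = 14
J = -971520 (J = -1056*(14 + 906) = -1056*920 = -971520)
1441686/4103724 + J/(-734000) = 1441686/4103724 - 971520/(-734000) = 1441686*(1/4103724) - 971520*(-1/734000) = 240281/683954 + 12144/9175 = 10510515551/6275277950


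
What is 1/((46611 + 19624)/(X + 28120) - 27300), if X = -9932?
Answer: -18188/496466165 ≈ -3.6635e-5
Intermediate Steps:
1/((46611 + 19624)/(X + 28120) - 27300) = 1/((46611 + 19624)/(-9932 + 28120) - 27300) = 1/(66235/18188 - 27300) = 1/(-496466165/18188) = -18188/496466165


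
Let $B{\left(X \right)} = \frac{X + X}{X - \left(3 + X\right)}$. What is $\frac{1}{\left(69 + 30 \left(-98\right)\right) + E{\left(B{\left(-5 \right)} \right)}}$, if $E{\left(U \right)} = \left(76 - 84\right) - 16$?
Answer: $- \frac{1}{2895} \approx -0.00034542$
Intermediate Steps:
$B{\left(X \right)} = - \frac{2 X}{3}$ ($B{\left(X \right)} = \frac{2 X}{-3} = 2 X \left(- \frac{1}{3}\right) = - \frac{2 X}{3}$)
$E{\left(U \right)} = -24$ ($E{\left(U \right)} = -8 - 16 = -24$)
$\frac{1}{\left(69 + 30 \left(-98\right)\right) + E{\left(B{\left(-5 \right)} \right)}} = \frac{1}{\left(69 + 30 \left(-98\right)\right) - 24} = \frac{1}{\left(69 - 2940\right) - 24} = \frac{1}{-2871 - 24} = \frac{1}{-2895} = - \frac{1}{2895}$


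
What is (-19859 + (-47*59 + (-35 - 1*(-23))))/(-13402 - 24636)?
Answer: 11322/19019 ≈ 0.59530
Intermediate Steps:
(-19859 + (-47*59 + (-35 - 1*(-23))))/(-13402 - 24636) = (-19859 + (-2773 + (-35 + 23)))/(-38038) = (-19859 + (-2773 - 12))*(-1/38038) = (-19859 - 2785)*(-1/38038) = -22644*(-1/38038) = 11322/19019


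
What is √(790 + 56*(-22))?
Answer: I*√442 ≈ 21.024*I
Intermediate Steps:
√(790 + 56*(-22)) = √(790 - 1232) = √(-442) = I*√442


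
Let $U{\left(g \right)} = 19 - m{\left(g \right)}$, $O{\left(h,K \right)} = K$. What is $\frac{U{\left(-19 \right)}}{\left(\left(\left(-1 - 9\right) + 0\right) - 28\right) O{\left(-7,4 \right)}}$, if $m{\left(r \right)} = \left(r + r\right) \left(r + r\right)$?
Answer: $\frac{75}{8} \approx 9.375$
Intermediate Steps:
$m{\left(r \right)} = 4 r^{2}$ ($m{\left(r \right)} = 2 r 2 r = 4 r^{2}$)
$U{\left(g \right)} = 19 - 4 g^{2}$
$\frac{U{\left(-19 \right)}}{\left(\left(\left(-1 - 9\right) + 0\right) - 28\right) O{\left(-7,4 \right)}} = \frac{19 - 4 \left(-19\right)^{2}}{\left(\left(\left(-1 - 9\right) + 0\right) - 28\right) 4} = \frac{19 - 1444}{\left(\left(-10 + 0\right) - 28\right) 4} = \frac{19 - 1444}{\left(-10 - 28\right) 4} = - \frac{1425}{\left(-38\right) 4} = - \frac{1425}{-152} = \left(-1425\right) \left(- \frac{1}{152}\right) = \frac{75}{8}$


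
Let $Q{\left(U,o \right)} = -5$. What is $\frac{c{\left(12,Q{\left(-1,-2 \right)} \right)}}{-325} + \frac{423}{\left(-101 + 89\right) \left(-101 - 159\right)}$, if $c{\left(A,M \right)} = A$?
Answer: $\frac{513}{5200} \approx 0.098654$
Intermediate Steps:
$\frac{c{\left(12,Q{\left(-1,-2 \right)} \right)}}{-325} + \frac{423}{\left(-101 + 89\right) \left(-101 - 159\right)} = \frac{12}{-325} + \frac{423}{\left(-101 + 89\right) \left(-101 - 159\right)} = 12 \left(- \frac{1}{325}\right) + \frac{423}{\left(-12\right) \left(-260\right)} = - \frac{12}{325} + \frac{423}{3120} = - \frac{12}{325} + 423 \cdot \frac{1}{3120} = - \frac{12}{325} + \frac{141}{1040} = \frac{513}{5200}$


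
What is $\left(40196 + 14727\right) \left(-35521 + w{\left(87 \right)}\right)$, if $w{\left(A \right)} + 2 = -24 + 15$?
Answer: $-1951524036$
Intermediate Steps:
$w{\left(A \right)} = -11$ ($w{\left(A \right)} = -2 + \left(-24 + 15\right) = -2 - 9 = -11$)
$\left(40196 + 14727\right) \left(-35521 + w{\left(87 \right)}\right) = \left(40196 + 14727\right) \left(-35521 - 11\right) = 54923 \left(-35532\right) = -1951524036$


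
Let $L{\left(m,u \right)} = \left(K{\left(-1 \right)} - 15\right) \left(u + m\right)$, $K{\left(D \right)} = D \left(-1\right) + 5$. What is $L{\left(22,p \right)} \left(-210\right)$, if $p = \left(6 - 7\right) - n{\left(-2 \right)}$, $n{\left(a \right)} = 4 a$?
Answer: $54810$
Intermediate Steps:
$K{\left(D \right)} = 5 - D$ ($K{\left(D \right)} = - D + 5 = 5 - D$)
$p = 7$ ($p = \left(6 - 7\right) - 4 \left(-2\right) = -1 - -8 = -1 + 8 = 7$)
$L{\left(m,u \right)} = - 9 m - 9 u$ ($L{\left(m,u \right)} = \left(\left(5 - -1\right) - 15\right) \left(u + m\right) = \left(\left(5 + 1\right) - 15\right) \left(m + u\right) = \left(6 - 15\right) \left(m + u\right) = - 9 \left(m + u\right) = - 9 m - 9 u$)
$L{\left(22,p \right)} \left(-210\right) = \left(\left(-9\right) 22 - 63\right) \left(-210\right) = \left(-198 - 63\right) \left(-210\right) = \left(-261\right) \left(-210\right) = 54810$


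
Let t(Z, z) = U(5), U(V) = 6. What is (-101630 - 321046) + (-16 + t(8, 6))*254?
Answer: -425216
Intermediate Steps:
t(Z, z) = 6
(-101630 - 321046) + (-16 + t(8, 6))*254 = (-101630 - 321046) + (-16 + 6)*254 = -422676 - 10*254 = -422676 - 2540 = -425216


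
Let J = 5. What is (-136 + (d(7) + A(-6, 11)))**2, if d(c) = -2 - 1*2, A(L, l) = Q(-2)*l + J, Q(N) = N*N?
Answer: 8281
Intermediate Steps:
Q(N) = N**2
A(L, l) = 5 + 4*l (A(L, l) = (-2)**2*l + 5 = 4*l + 5 = 5 + 4*l)
d(c) = -4 (d(c) = -2 - 2 = -4)
(-136 + (d(7) + A(-6, 11)))**2 = (-136 + (-4 + (5 + 4*11)))**2 = (-136 + (-4 + (5 + 44)))**2 = (-136 + (-4 + 49))**2 = (-136 + 45)**2 = (-91)**2 = 8281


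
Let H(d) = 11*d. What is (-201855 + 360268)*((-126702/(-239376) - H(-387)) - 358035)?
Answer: -2235889551784023/39896 ≈ -5.6043e+10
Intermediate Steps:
(-201855 + 360268)*((-126702/(-239376) - H(-387)) - 358035) = (-201855 + 360268)*((-126702/(-239376) - 11*(-387)) - 358035) = 158413*((-126702*(-1/239376) - 1*(-4257)) - 358035) = 158413*((21117/39896 + 4257) - 358035) = 158413*(169858389/39896 - 358035) = 158413*(-14114305971/39896) = -2235889551784023/39896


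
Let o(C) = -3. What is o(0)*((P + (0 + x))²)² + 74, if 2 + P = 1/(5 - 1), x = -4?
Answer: -820579/256 ≈ -3205.4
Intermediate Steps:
P = -7/4 (P = -2 + 1/(5 - 1) = -2 + 1/4 = -2 + ¼ = -7/4 ≈ -1.7500)
o(0)*((P + (0 + x))²)² + 74 = -3*(-7/4 + (0 - 4))⁴ + 74 = -3*(-7/4 - 4)⁴ + 74 = -3*((-23/4)²)² + 74 = -3*(529/16)² + 74 = -3*279841/256 + 74 = -839523/256 + 74 = -820579/256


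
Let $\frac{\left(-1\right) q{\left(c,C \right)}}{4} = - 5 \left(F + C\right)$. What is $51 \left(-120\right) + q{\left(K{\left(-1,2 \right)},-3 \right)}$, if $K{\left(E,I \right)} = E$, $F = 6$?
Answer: $-6060$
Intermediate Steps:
$q{\left(c,C \right)} = 120 + 20 C$ ($q{\left(c,C \right)} = - 4 \left(- 5 \left(6 + C\right)\right) = - 4 \left(-30 - 5 C\right) = 120 + 20 C$)
$51 \left(-120\right) + q{\left(K{\left(-1,2 \right)},-3 \right)} = 51 \left(-120\right) + \left(120 + 20 \left(-3\right)\right) = -6120 + \left(120 - 60\right) = -6120 + 60 = -6060$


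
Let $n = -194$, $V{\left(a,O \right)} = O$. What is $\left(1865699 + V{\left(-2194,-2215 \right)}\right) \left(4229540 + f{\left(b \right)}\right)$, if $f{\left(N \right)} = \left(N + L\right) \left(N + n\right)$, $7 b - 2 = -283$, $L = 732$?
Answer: $\frac{53058655951996}{7} \approx 7.5798 \cdot 10^{12}$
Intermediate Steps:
$b = - \frac{281}{7}$ ($b = \frac{2}{7} + \frac{1}{7} \left(-283\right) = \frac{2}{7} - \frac{283}{7} = - \frac{281}{7} \approx -40.143$)
$f{\left(N \right)} = \left(-194 + N\right) \left(732 + N\right)$ ($f{\left(N \right)} = \left(N + 732\right) \left(N - 194\right) = \left(732 + N\right) \left(-194 + N\right) = \left(-194 + N\right) \left(732 + N\right)$)
$\left(1865699 + V{\left(-2194,-2215 \right)}\right) \left(4229540 + f{\left(b \right)}\right) = \left(1865699 - 2215\right) \left(4229540 + \left(-142008 + \left(- \frac{281}{7}\right)^{2} + 538 \left(- \frac{281}{7}\right)\right)\right) = 1863484 \left(4229540 - \frac{7937677}{49}\right) = 1863484 \cdot \frac{199309783}{49} = \frac{53058655951996}{7}$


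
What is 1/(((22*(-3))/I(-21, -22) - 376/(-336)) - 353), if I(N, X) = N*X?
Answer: -42/14785 ≈ -0.0028407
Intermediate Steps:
1/(((22*(-3))/I(-21, -22) - 376/(-336)) - 353) = 1/(((22*(-3))/((-21*(-22))) - 376/(-336)) - 353) = 1/((-66/462 - 376*(-1/336)) - 353) = 1/((-66*1/462 + 47/42) - 353) = 1/((-1/7 + 47/42) - 353) = 1/(41/42 - 353) = 1/(-14785/42) = -42/14785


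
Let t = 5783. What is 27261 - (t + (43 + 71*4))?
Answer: 21151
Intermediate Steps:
27261 - (t + (43 + 71*4)) = 27261 - (5783 + (43 + 71*4)) = 27261 - (5783 + (43 + 284)) = 27261 - (5783 + 327) = 27261 - 1*6110 = 27261 - 6110 = 21151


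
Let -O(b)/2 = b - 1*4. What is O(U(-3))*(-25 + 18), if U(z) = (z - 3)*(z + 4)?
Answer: -140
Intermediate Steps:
U(z) = (-3 + z)*(4 + z)
O(b) = 8 - 2*b (O(b) = -2*(b - 1*4) = -2*(b - 4) = -2*(-4 + b) = 8 - 2*b)
O(U(-3))*(-25 + 18) = (8 - 2*(-12 - 3 + (-3)**2))*(-25 + 18) = (8 - 2*(-12 - 3 + 9))*(-7) = (8 - 2*(-6))*(-7) = (8 + 12)*(-7) = 20*(-7) = -140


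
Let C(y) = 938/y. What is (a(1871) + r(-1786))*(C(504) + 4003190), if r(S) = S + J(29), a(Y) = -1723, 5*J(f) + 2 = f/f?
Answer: -1264320079111/90 ≈ -1.4048e+10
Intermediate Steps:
J(f) = -⅕ (J(f) = -⅖ + (f/f)/5 = -⅖ + (⅕)*1 = -⅖ + ⅕ = -⅕)
r(S) = -⅕ + S (r(S) = S - ⅕ = -⅕ + S)
(a(1871) + r(-1786))*(C(504) + 4003190) = (-1723 + (-⅕ - 1786))*(938/504 + 4003190) = (-1723 - 8931/5)*(938*(1/504) + 4003190) = -17546*(67/36 + 4003190)/5 = -17546/5*144114907/36 = -1264320079111/90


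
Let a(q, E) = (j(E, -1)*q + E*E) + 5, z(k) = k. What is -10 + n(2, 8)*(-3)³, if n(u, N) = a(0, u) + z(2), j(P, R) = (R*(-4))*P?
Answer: -307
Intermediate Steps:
j(P, R) = -4*P*R (j(P, R) = (-4*R)*P = -4*P*R)
a(q, E) = 5 + E² + 4*E*q (a(q, E) = ((-4*E*(-1))*q + E*E) + 5 = ((4*E)*q + E²) + 5 = (4*E*q + E²) + 5 = (E² + 4*E*q) + 5 = 5 + E² + 4*E*q)
n(u, N) = 7 + u² (n(u, N) = (5 + u² + 4*u*0) + 2 = (5 + u² + 0) + 2 = (5 + u²) + 2 = 7 + u²)
-10 + n(2, 8)*(-3)³ = -10 + (7 + 2²)*(-3)³ = -10 + (7 + 4)*(-27) = -10 + 11*(-27) = -10 - 297 = -307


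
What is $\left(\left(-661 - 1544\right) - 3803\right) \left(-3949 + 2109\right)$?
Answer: $11054720$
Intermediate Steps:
$\left(\left(-661 - 1544\right) - 3803\right) \left(-3949 + 2109\right) = \left(-2205 - 3803\right) \left(-1840\right) = \left(-6008\right) \left(-1840\right) = 11054720$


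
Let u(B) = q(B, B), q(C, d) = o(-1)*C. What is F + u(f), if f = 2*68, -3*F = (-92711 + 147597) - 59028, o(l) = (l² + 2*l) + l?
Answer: 3326/3 ≈ 1108.7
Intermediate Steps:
o(l) = l² + 3*l
q(C, d) = -2*C (q(C, d) = (-(3 - 1))*C = (-1*2)*C = -2*C)
F = 4142/3 (F = -((-92711 + 147597) - 59028)/3 = -(54886 - 59028)/3 = -⅓*(-4142) = 4142/3 ≈ 1380.7)
f = 136
u(B) = -2*B
F + u(f) = 4142/3 - 2*136 = 4142/3 - 272 = 3326/3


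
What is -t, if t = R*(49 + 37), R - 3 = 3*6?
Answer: -1806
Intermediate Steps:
R = 21 (R = 3 + 3*6 = 3 + 18 = 21)
t = 1806 (t = 21*(49 + 37) = 21*86 = 1806)
-t = -1*1806 = -1806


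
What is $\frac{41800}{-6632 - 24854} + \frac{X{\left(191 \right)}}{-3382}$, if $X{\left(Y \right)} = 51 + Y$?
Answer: $- \frac{37246803}{26621413} \approx -1.3991$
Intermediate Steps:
$\frac{41800}{-6632 - 24854} + \frac{X{\left(191 \right)}}{-3382} = \frac{41800}{-6632 - 24854} + \frac{51 + 191}{-3382} = \frac{41800}{-6632 - 24854} + 242 \left(- \frac{1}{3382}\right) = \frac{41800}{-31486} - \frac{121}{1691} = 41800 \left(- \frac{1}{31486}\right) - \frac{121}{1691} = - \frac{20900}{15743} - \frac{121}{1691} = - \frac{37246803}{26621413}$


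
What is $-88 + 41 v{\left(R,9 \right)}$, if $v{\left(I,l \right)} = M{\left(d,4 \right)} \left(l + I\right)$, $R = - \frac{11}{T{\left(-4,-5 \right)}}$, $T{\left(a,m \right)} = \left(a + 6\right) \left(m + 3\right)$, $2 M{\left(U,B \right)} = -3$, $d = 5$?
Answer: $- \frac{6485}{8} \approx -810.63$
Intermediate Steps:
$M{\left(U,B \right)} = - \frac{3}{2}$ ($M{\left(U,B \right)} = \frac{1}{2} \left(-3\right) = - \frac{3}{2}$)
$T{\left(a,m \right)} = \left(3 + m\right) \left(6 + a\right)$ ($T{\left(a,m \right)} = \left(6 + a\right) \left(3 + m\right) = \left(3 + m\right) \left(6 + a\right)$)
$R = \frac{11}{4}$ ($R = - \frac{11}{18 + 3 \left(-4\right) + 6 \left(-5\right) - -20} = - \frac{11}{18 - 12 - 30 + 20} = - \frac{11}{-4} = \left(-11\right) \left(- \frac{1}{4}\right) = \frac{11}{4} \approx 2.75$)
$v{\left(I,l \right)} = - \frac{3 I}{2} - \frac{3 l}{2}$ ($v{\left(I,l \right)} = - \frac{3 \left(l + I\right)}{2} = - \frac{3 \left(I + l\right)}{2} = - \frac{3 I}{2} - \frac{3 l}{2}$)
$-88 + 41 v{\left(R,9 \right)} = -88 + 41 \left(\left(- \frac{3}{2}\right) \frac{11}{4} - \frac{27}{2}\right) = -88 + 41 \left(- \frac{33}{8} - \frac{27}{2}\right) = -88 + 41 \left(- \frac{141}{8}\right) = -88 - \frac{5781}{8} = - \frac{6485}{8}$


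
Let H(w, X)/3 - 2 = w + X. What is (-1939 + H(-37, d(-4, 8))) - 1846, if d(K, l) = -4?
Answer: -3902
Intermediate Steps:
H(w, X) = 6 + 3*X + 3*w (H(w, X) = 6 + 3*(w + X) = 6 + 3*(X + w) = 6 + (3*X + 3*w) = 6 + 3*X + 3*w)
(-1939 + H(-37, d(-4, 8))) - 1846 = (-1939 + (6 + 3*(-4) + 3*(-37))) - 1846 = (-1939 + (6 - 12 - 111)) - 1846 = (-1939 - 117) - 1846 = -2056 - 1846 = -3902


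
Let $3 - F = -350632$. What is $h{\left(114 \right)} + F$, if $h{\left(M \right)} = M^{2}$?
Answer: $363631$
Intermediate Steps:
$F = 350635$ ($F = 3 - -350632 = 3 + 350632 = 350635$)
$h{\left(114 \right)} + F = 114^{2} + 350635 = 12996 + 350635 = 363631$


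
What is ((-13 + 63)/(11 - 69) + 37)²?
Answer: 1098304/841 ≈ 1305.9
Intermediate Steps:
((-13 + 63)/(11 - 69) + 37)² = (50/(-58) + 37)² = (50*(-1/58) + 37)² = (-25/29 + 37)² = (1048/29)² = 1098304/841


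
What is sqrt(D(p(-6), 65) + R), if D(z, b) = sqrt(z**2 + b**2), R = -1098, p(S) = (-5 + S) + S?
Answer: sqrt(-1098 + sqrt(4514)) ≈ 32.106*I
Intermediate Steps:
p(S) = -5 + 2*S
D(z, b) = sqrt(b**2 + z**2)
sqrt(D(p(-6), 65) + R) = sqrt(sqrt(65**2 + (-5 + 2*(-6))**2) - 1098) = sqrt(sqrt(4225 + (-5 - 12)**2) - 1098) = sqrt(sqrt(4225 + (-17)**2) - 1098) = sqrt(sqrt(4225 + 289) - 1098) = sqrt(sqrt(4514) - 1098) = sqrt(-1098 + sqrt(4514))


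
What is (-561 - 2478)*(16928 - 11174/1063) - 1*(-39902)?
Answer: -54608802484/1063 ≈ -5.1372e+7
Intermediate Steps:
(-561 - 2478)*(16928 - 11174/1063) - 1*(-39902) = -3039*(16928 - 11174*1/1063) + 39902 = -3039*(16928 - 11174/1063) + 39902 = -3039*17983290/1063 + 39902 = -54651218310/1063 + 39902 = -54608802484/1063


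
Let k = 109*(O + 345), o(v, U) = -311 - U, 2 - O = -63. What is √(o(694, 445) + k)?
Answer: √43934 ≈ 209.60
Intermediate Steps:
O = 65 (O = 2 - 1*(-63) = 2 + 63 = 65)
k = 44690 (k = 109*(65 + 345) = 109*410 = 44690)
√(o(694, 445) + k) = √((-311 - 1*445) + 44690) = √((-311 - 445) + 44690) = √(-756 + 44690) = √43934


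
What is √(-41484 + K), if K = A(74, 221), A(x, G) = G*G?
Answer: √7357 ≈ 85.773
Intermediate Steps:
A(x, G) = G²
K = 48841 (K = 221² = 48841)
√(-41484 + K) = √(-41484 + 48841) = √7357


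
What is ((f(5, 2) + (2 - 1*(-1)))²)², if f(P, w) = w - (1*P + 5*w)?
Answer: 10000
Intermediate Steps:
f(P, w) = -P - 4*w (f(P, w) = w - (P + 5*w) = w + (-P - 5*w) = -P - 4*w)
((f(5, 2) + (2 - 1*(-1)))²)² = (((-1*5 - 4*2) + (2 - 1*(-1)))²)² = (((-5 - 8) + (2 + 1))²)² = ((-13 + 3)²)² = ((-10)²)² = 100² = 10000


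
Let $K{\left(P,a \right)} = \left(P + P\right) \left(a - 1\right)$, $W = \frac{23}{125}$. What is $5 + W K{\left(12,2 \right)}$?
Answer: $\frac{1177}{125} \approx 9.416$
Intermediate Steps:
$W = \frac{23}{125}$ ($W = 23 \cdot \frac{1}{125} = \frac{23}{125} \approx 0.184$)
$K{\left(P,a \right)} = 2 P \left(-1 + a\right)$
$5 + W K{\left(12,2 \right)} = 5 + \frac{23 \cdot 2 \cdot 12 \left(-1 + 2\right)}{125} = 5 + \frac{23 \cdot 2 \cdot 12 \cdot 1}{125} = 5 + \frac{23}{125} \cdot 24 = 5 + \frac{552}{125} = \frac{1177}{125}$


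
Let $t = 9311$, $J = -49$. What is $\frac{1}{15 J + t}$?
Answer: $\frac{1}{8576} \approx 0.0001166$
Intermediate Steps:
$\frac{1}{15 J + t} = \frac{1}{15 \left(-49\right) + 9311} = \frac{1}{-735 + 9311} = \frac{1}{8576}$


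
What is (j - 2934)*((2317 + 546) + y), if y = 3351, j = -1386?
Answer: -26844480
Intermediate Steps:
(j - 2934)*((2317 + 546) + y) = (-1386 - 2934)*((2317 + 546) + 3351) = -4320*(2863 + 3351) = -4320*6214 = -26844480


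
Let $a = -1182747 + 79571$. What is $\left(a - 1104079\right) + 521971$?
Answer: $-1685284$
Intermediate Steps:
$a = -1103176$
$\left(a - 1104079\right) + 521971 = \left(-1103176 - 1104079\right) + 521971 = -2207255 + 521971 = -1685284$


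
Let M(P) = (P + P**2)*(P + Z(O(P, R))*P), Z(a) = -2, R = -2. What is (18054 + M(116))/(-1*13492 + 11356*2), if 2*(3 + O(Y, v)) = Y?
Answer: -778149/4610 ≈ -168.80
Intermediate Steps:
O(Y, v) = -3 + Y/2
M(P) = -P*(P + P**2) (M(P) = (P + P**2)*(P - 2*P) = (P + P**2)*(-P) = -P*(P + P**2))
(18054 + M(116))/(-1*13492 + 11356*2) = (18054 + 116**2*(-1 - 1*116))/(-1*13492 + 11356*2) = (18054 + 13456*(-1 - 116))/(-13492 + 22712) = (18054 + 13456*(-117))/9220 = (18054 - 1574352)*(1/9220) = -1556298*1/9220 = -778149/4610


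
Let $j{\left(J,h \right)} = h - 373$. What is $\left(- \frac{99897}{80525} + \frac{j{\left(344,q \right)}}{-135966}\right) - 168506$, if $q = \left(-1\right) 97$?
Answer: $- \frac{922464404498326}{5474331075} \approx -1.6851 \cdot 10^{5}$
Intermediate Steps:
$q = -97$
$j{\left(J,h \right)} = -373 + h$
$\left(- \frac{99897}{80525} + \frac{j{\left(344,q \right)}}{-135966}\right) - 168506 = \left(- \frac{99897}{80525} + \frac{-373 - 97}{-135966}\right) - 168506 = \left(\left(-99897\right) \frac{1}{80525} - - \frac{235}{67983}\right) - 168506 = \left(- \frac{99897}{80525} + \frac{235}{67983}\right) - 168506 = - \frac{6772374376}{5474331075} - 168506 = - \frac{922464404498326}{5474331075}$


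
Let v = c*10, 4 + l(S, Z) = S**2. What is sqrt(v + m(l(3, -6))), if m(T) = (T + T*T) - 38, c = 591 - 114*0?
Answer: sqrt(5902) ≈ 76.824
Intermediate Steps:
l(S, Z) = -4 + S**2
c = 591 (c = 591 - 1*0 = 591 + 0 = 591)
m(T) = -38 + T + T**2 (m(T) = (T + T**2) - 38 = -38 + T + T**2)
v = 5910 (v = 591*10 = 5910)
sqrt(v + m(l(3, -6))) = sqrt(5910 + (-38 + (-4 + 3**2) + (-4 + 3**2)**2)) = sqrt(5910 + (-38 + (-4 + 9) + (-4 + 9)**2)) = sqrt(5910 + (-38 + 5 + 5**2)) = sqrt(5910 + (-38 + 5 + 25)) = sqrt(5910 - 8) = sqrt(5902)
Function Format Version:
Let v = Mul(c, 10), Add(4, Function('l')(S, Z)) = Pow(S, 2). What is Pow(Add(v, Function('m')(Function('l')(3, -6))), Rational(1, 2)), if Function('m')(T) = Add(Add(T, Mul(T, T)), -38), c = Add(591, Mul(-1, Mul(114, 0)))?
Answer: Pow(5902, Rational(1, 2)) ≈ 76.824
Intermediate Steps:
Function('l')(S, Z) = Add(-4, Pow(S, 2))
c = 591 (c = Add(591, Mul(-1, 0)) = Add(591, 0) = 591)
Function('m')(T) = Add(-38, T, Pow(T, 2)) (Function('m')(T) = Add(Add(T, Pow(T, 2)), -38) = Add(-38, T, Pow(T, 2)))
v = 5910 (v = Mul(591, 10) = 5910)
Pow(Add(v, Function('m')(Function('l')(3, -6))), Rational(1, 2)) = Pow(Add(5910, Add(-38, Add(-4, Pow(3, 2)), Pow(Add(-4, Pow(3, 2)), 2))), Rational(1, 2)) = Pow(Add(5910, Add(-38, Add(-4, 9), Pow(Add(-4, 9), 2))), Rational(1, 2)) = Pow(Add(5910, Add(-38, 5, Pow(5, 2))), Rational(1, 2)) = Pow(Add(5910, Add(-38, 5, 25)), Rational(1, 2)) = Pow(Add(5910, -8), Rational(1, 2)) = Pow(5902, Rational(1, 2))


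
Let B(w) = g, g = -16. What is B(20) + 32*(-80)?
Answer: -2576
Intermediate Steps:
B(w) = -16
B(20) + 32*(-80) = -16 + 32*(-80) = -16 - 2560 = -2576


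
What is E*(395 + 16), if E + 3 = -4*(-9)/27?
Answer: -685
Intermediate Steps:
E = -5/3 (E = -3 - 4*(-9)/27 = -3 + 36*(1/27) = -3 + 4/3 = -5/3 ≈ -1.6667)
E*(395 + 16) = -5*(395 + 16)/3 = -5/3*411 = -685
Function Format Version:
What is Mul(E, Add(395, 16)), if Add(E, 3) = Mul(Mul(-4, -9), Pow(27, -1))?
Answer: -685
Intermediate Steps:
E = Rational(-5, 3) (E = Add(-3, Mul(Mul(-4, -9), Pow(27, -1))) = Add(-3, Mul(36, Rational(1, 27))) = Add(-3, Rational(4, 3)) = Rational(-5, 3) ≈ -1.6667)
Mul(E, Add(395, 16)) = Mul(Rational(-5, 3), Add(395, 16)) = Mul(Rational(-5, 3), 411) = -685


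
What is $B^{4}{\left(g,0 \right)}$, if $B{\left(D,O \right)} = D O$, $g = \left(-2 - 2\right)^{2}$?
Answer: $0$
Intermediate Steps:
$g = 16$ ($g = \left(-4\right)^{2} = 16$)
$B^{4}{\left(g,0 \right)} = \left(16 \cdot 0\right)^{4} = 0^{4} = 0$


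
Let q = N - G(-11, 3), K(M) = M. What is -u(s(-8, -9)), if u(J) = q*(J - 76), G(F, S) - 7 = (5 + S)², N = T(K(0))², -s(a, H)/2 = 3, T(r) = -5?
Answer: -3772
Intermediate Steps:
s(a, H) = -6 (s(a, H) = -2*3 = -6)
N = 25 (N = (-5)² = 25)
G(F, S) = 7 + (5 + S)²
q = -46 (q = 25 - (7 + (5 + 3)²) = 25 - (7 + 8²) = 25 - (7 + 64) = 25 - 1*71 = 25 - 71 = -46)
u(J) = 3496 - 46*J (u(J) = -46*(J - 76) = -46*(-76 + J) = 3496 - 46*J)
-u(s(-8, -9)) = -(3496 - 46*(-6)) = -(3496 + 276) = -1*3772 = -3772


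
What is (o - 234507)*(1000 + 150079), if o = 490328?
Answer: 38649180859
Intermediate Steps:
(o - 234507)*(1000 + 150079) = (490328 - 234507)*(1000 + 150079) = 255821*151079 = 38649180859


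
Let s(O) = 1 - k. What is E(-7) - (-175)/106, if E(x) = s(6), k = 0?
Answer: 281/106 ≈ 2.6509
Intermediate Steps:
s(O) = 1 (s(O) = 1 - 1*0 = 1 + 0 = 1)
E(x) = 1
E(-7) - (-175)/106 = 1 - (-175)/106 = 1 - 1*(-175/106) = 1 + 175/106 = 281/106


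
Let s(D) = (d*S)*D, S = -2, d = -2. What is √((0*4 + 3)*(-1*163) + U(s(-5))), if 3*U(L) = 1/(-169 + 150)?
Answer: I*√1588818/57 ≈ 22.114*I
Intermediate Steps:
s(D) = 4*D (s(D) = (-2*(-2))*D = 4*D)
U(L) = -1/57 (U(L) = 1/(3*(-169 + 150)) = (⅓)/(-19) = (⅓)*(-1/19) = -1/57)
√((0*4 + 3)*(-1*163) + U(s(-5))) = √((0*4 + 3)*(-1*163) - 1/57) = √((0 + 3)*(-163) - 1/57) = √(3*(-163) - 1/57) = √(-489 - 1/57) = √(-27874/57) = I*√1588818/57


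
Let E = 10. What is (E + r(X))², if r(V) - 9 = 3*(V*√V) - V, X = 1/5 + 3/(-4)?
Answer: 3045641/8000 - 12903*I*√55/2000 ≈ 380.71 - 47.846*I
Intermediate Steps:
X = -11/20 (X = 1*(⅕) + 3*(-¼) = ⅕ - ¾ = -11/20 ≈ -0.55000)
r(V) = 9 - V + 3*V^(3/2) (r(V) = 9 + (3*(V*√V) - V) = 9 + (3*V^(3/2) - V) = 9 + (-V + 3*V^(3/2)) = 9 - V + 3*V^(3/2))
(E + r(X))² = (10 + (9 - 1*(-11/20) + 3*(-11/20)^(3/2)))² = (10 + (9 + 11/20 + 3*(-11*I*√55/200)))² = (10 + (9 + 11/20 - 33*I*√55/200))² = (10 + (191/20 - 33*I*√55/200))² = (391/20 - 33*I*√55/200)²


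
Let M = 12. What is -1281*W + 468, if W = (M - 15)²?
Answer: -11061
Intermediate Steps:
W = 9 (W = (12 - 15)² = (-3)² = 9)
-1281*W + 468 = -1281*9 + 468 = -11529 + 468 = -11061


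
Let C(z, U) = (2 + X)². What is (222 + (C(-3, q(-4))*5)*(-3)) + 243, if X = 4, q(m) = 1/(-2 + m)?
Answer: -75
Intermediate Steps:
C(z, U) = 36 (C(z, U) = (2 + 4)² = 6² = 36)
(222 + (C(-3, q(-4))*5)*(-3)) + 243 = (222 + (36*5)*(-3)) + 243 = (222 + 180*(-3)) + 243 = (222 - 540) + 243 = -318 + 243 = -75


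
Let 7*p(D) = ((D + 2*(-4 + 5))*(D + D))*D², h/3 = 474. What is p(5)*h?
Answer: 355500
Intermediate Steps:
h = 1422 (h = 3*474 = 1422)
p(D) = 2*D³*(2 + D)/7 (p(D) = (((D + 2*(-4 + 5))*(D + D))*D²)/7 = (((D + 2*1)*(2*D))*D²)/7 = (((D + 2)*(2*D))*D²)/7 = (((2 + D)*(2*D))*D²)/7 = ((2*D*(2 + D))*D²)/7 = (2*D³*(2 + D))/7 = 2*D³*(2 + D)/7)
p(5)*h = ((2/7)*5³*(2 + 5))*1422 = ((2/7)*125*7)*1422 = 250*1422 = 355500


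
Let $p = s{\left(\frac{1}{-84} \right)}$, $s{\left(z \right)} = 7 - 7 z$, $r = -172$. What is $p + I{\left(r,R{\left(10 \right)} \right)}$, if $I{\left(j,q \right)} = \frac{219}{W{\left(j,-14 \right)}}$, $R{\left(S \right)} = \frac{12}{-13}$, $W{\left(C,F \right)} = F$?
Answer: $- \frac{719}{84} \approx -8.5595$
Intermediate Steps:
$R{\left(S \right)} = - \frac{12}{13}$ ($R{\left(S \right)} = 12 \left(- \frac{1}{13}\right) = - \frac{12}{13}$)
$p = \frac{85}{12}$ ($p = 7 - \frac{7}{-84} = 7 - - \frac{1}{12} = 7 + \frac{1}{12} = \frac{85}{12} \approx 7.0833$)
$I{\left(j,q \right)} = - \frac{219}{14}$ ($I{\left(j,q \right)} = \frac{219}{-14} = 219 \left(- \frac{1}{14}\right) = - \frac{219}{14}$)
$p + I{\left(r,R{\left(10 \right)} \right)} = \frac{85}{12} - \frac{219}{14} = - \frac{719}{84}$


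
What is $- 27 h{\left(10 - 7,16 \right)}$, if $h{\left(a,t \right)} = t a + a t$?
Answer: $-2592$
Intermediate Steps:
$h{\left(a,t \right)} = 2 a t$ ($h{\left(a,t \right)} = a t + a t = 2 a t$)
$- 27 h{\left(10 - 7,16 \right)} = - 27 \cdot 2 \left(10 - 7\right) 16 = - 27 \cdot 2 \cdot 3 \cdot 16 = \left(-27\right) 96 = -2592$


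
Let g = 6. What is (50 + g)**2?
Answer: 3136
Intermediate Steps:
(50 + g)**2 = (50 + 6)**2 = 56**2 = 3136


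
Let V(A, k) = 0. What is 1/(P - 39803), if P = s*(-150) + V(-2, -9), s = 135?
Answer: -1/60053 ≈ -1.6652e-5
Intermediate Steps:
P = -20250 (P = 135*(-150) + 0 = -20250 + 0 = -20250)
1/(P - 39803) = 1/(-20250 - 39803) = 1/(-60053) = -1/60053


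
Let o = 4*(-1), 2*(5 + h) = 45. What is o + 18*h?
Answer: 311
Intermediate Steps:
h = 35/2 (h = -5 + (½)*45 = -5 + 45/2 = 35/2 ≈ 17.500)
o = -4
o + 18*h = -4 + 18*(35/2) = -4 + 315 = 311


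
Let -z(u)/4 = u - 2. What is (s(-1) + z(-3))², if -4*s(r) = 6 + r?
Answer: 5625/16 ≈ 351.56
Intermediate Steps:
s(r) = -3/2 - r/4 (s(r) = -(6 + r)/4 = -3/2 - r/4)
z(u) = 8 - 4*u (z(u) = -4*(u - 2) = -4*(-2 + u) = 8 - 4*u)
(s(-1) + z(-3))² = ((-3/2 - ¼*(-1)) + (8 - 4*(-3)))² = ((-3/2 + ¼) + (8 + 12))² = (-5/4 + 20)² = (75/4)² = 5625/16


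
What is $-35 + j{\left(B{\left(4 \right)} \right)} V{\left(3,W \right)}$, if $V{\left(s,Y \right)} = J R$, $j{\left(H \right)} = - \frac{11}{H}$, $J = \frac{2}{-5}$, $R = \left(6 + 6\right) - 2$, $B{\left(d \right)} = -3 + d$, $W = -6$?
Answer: $9$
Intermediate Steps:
$R = 10$ ($R = 12 - 2 = 10$)
$J = - \frac{2}{5}$ ($J = 2 \left(- \frac{1}{5}\right) = - \frac{2}{5} \approx -0.4$)
$V{\left(s,Y \right)} = -4$ ($V{\left(s,Y \right)} = \left(- \frac{2}{5}\right) 10 = -4$)
$-35 + j{\left(B{\left(4 \right)} \right)} V{\left(3,W \right)} = -35 + - \frac{11}{-3 + 4} \left(-4\right) = -35 + - \frac{11}{1} \left(-4\right) = -35 + \left(-11\right) 1 \left(-4\right) = -35 - -44 = -35 + 44 = 9$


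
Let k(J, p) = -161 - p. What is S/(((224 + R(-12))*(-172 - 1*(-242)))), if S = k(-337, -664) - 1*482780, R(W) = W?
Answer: -482277/14840 ≈ -32.498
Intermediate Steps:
S = -482277 (S = (-161 - 1*(-664)) - 1*482780 = (-161 + 664) - 482780 = 503 - 482780 = -482277)
S/(((224 + R(-12))*(-172 - 1*(-242)))) = -482277*1/((-172 - 1*(-242))*(224 - 12)) = -482277*1/(212*(-172 + 242)) = -482277/(212*70) = -482277/14840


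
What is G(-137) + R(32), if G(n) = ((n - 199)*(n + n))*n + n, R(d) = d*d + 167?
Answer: -12611714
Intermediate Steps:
R(d) = 167 + d² (R(d) = d² + 167 = 167 + d²)
G(n) = n + 2*n²*(-199 + n) (G(n) = ((-199 + n)*(2*n))*n + n = (2*n*(-199 + n))*n + n = 2*n²*(-199 + n) + n = n + 2*n²*(-199 + n))
G(-137) + R(32) = -137*(1 - 398*(-137) + 2*(-137)²) + (167 + 32²) = -137*(1 + 54526 + 2*18769) + (167 + 1024) = -137*(1 + 54526 + 37538) + 1191 = -137*92065 + 1191 = -12612905 + 1191 = -12611714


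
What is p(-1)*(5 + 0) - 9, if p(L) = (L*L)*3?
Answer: 6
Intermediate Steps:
p(L) = 3*L² (p(L) = L²*3 = 3*L²)
p(-1)*(5 + 0) - 9 = (3*(-1)²)*(5 + 0) - 9 = (3*1)*5 - 9 = 3*5 - 9 = 15 - 9 = 6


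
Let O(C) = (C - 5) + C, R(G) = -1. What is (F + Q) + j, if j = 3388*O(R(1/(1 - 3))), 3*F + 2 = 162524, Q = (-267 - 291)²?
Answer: 341822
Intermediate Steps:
O(C) = -5 + 2*C (O(C) = (-5 + C) + C = -5 + 2*C)
Q = 311364 (Q = (-558)² = 311364)
F = 54174 (F = -⅔ + (⅓)*162524 = -⅔ + 162524/3 = 54174)
j = -23716 (j = 3388*(-5 + 2*(-1)) = 3388*(-5 - 2) = 3388*(-7) = -23716)
(F + Q) + j = (54174 + 311364) - 23716 = 365538 - 23716 = 341822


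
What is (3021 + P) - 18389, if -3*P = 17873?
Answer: -63977/3 ≈ -21326.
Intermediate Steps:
P = -17873/3 (P = -⅓*17873 = -17873/3 ≈ -5957.7)
(3021 + P) - 18389 = (3021 - 17873/3) - 18389 = -8810/3 - 18389 = -63977/3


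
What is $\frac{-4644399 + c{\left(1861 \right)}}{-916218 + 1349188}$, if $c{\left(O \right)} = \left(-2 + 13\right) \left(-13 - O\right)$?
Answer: $- \frac{4665013}{432970} \approx -10.774$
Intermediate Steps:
$c{\left(O \right)} = -143 - 11 O$ ($c{\left(O \right)} = 11 \left(-13 - O\right) = -143 - 11 O$)
$\frac{-4644399 + c{\left(1861 \right)}}{-916218 + 1349188} = \frac{-4644399 - 20614}{-916218 + 1349188} = \frac{-4644399 - 20614}{432970} = \left(-4644399 - 20614\right) \frac{1}{432970} = \left(-4665013\right) \frac{1}{432970} = - \frac{4665013}{432970}$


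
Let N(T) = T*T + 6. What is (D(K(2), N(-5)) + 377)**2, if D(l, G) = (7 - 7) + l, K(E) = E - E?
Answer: 142129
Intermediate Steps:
N(T) = 6 + T**2 (N(T) = T**2 + 6 = 6 + T**2)
K(E) = 0
D(l, G) = l (D(l, G) = 0 + l = l)
(D(K(2), N(-5)) + 377)**2 = (0 + 377)**2 = 377**2 = 142129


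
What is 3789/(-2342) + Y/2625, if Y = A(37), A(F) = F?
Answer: -9859471/6147750 ≈ -1.6038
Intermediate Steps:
Y = 37
3789/(-2342) + Y/2625 = 3789/(-2342) + 37/2625 = 3789*(-1/2342) + 37*(1/2625) = -3789/2342 + 37/2625 = -9859471/6147750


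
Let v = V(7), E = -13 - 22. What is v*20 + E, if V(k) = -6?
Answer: -155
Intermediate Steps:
E = -35
v = -6
v*20 + E = -6*20 - 35 = -120 - 35 = -155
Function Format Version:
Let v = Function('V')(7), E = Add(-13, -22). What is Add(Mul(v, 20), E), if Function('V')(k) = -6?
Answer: -155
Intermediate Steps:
E = -35
v = -6
Add(Mul(v, 20), E) = Add(Mul(-6, 20), -35) = Add(-120, -35) = -155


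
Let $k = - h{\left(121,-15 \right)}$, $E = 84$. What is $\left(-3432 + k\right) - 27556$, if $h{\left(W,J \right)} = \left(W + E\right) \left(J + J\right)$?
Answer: $-24838$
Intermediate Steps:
$h{\left(W,J \right)} = 2 J \left(84 + W\right)$ ($h{\left(W,J \right)} = \left(W + 84\right) \left(J + J\right) = \left(84 + W\right) 2 J = 2 J \left(84 + W\right)$)
$k = 6150$ ($k = - 2 \left(-15\right) \left(84 + 121\right) = - 2 \left(-15\right) 205 = \left(-1\right) \left(-6150\right) = 6150$)
$\left(-3432 + k\right) - 27556 = \left(-3432 + 6150\right) - 27556 = 2718 - 27556 = -24838$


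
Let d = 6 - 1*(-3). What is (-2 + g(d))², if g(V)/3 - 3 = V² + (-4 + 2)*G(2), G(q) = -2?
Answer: 68644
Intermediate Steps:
d = 9 (d = 6 + 3 = 9)
g(V) = 21 + 3*V² (g(V) = 9 + 3*(V² + (-4 + 2)*(-2)) = 9 + 3*(V² - 2*(-2)) = 9 + 3*(V² + 4) = 9 + 3*(4 + V²) = 9 + (12 + 3*V²) = 21 + 3*V²)
(-2 + g(d))² = (-2 + (21 + 3*9²))² = (-2 + (21 + 3*81))² = (-2 + (21 + 243))² = (-2 + 264)² = 262² = 68644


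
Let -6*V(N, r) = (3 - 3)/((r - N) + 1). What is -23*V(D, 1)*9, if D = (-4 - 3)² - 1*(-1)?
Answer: 0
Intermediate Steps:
D = 50 (D = (-7)² + 1 = 49 + 1 = 50)
V(N, r) = 0 (V(N, r) = -(3 - 3)/(6*((r - N) + 1)) = -0/(1 + r - N) = -⅙*0 = 0)
-23*V(D, 1)*9 = -23*0*9 = 0*9 = 0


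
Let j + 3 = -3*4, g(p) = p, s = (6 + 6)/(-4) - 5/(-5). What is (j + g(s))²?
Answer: 289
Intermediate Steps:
s = -2 (s = 12*(-¼) - 5*(-⅕) = -3 + 1 = -2)
j = -15 (j = -3 - 3*4 = -3 - 12 = -15)
(j + g(s))² = (-15 - 2)² = (-17)² = 289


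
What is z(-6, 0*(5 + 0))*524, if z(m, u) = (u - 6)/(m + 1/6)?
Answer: 18864/35 ≈ 538.97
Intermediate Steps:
z(m, u) = (-6 + u)/(1/6 + m) (z(m, u) = (-6 + u)/(m + 1/6) = (-6 + u)/(1/6 + m))
z(-6, 0*(5 + 0))*524 = (6*(-6 + 0*(5 + 0))/(1 + 6*(-6)))*524 = (6*(-6 + 0*5)/(1 - 36))*524 = (6*(-6 + 0)/(-35))*524 = (6*(-1/35)*(-6))*524 = (36/35)*524 = 18864/35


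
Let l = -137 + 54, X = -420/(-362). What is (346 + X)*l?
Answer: -5215388/181 ≈ -28814.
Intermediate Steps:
X = 210/181 (X = -420*(-1/362) = 210/181 ≈ 1.1602)
l = -83
(346 + X)*l = (346 + 210/181)*(-83) = (62836/181)*(-83) = -5215388/181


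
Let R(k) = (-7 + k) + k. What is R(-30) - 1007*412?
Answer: -414951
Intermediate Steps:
R(k) = -7 + 2*k
R(-30) - 1007*412 = (-7 + 2*(-30)) - 1007*412 = (-7 - 60) - 414884 = -67 - 414884 = -414951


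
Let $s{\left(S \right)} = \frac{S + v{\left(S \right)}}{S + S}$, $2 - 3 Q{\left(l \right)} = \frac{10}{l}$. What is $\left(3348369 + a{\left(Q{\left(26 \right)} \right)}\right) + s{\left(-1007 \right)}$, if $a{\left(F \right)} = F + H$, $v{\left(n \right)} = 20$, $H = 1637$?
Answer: $\frac{87709884021}{26182} \approx 3.35 \cdot 10^{6}$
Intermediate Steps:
$Q{\left(l \right)} = \frac{2}{3} - \frac{10}{3 l}$ ($Q{\left(l \right)} = \frac{2}{3} - \frac{10 \frac{1}{l}}{3} = \frac{2}{3} - \frac{10}{3 l}$)
$s{\left(S \right)} = \frac{20 + S}{2 S}$ ($s{\left(S \right)} = \frac{S + 20}{S + S} = \frac{20 + S}{2 S}$)
$a{\left(F \right)} = 1637 + F$ ($a{\left(F \right)} = F + 1637 = 1637 + F$)
$\left(3348369 + a{\left(Q{\left(26 \right)} \right)}\right) + s{\left(-1007 \right)} = \left(3348369 + \left(1637 + \frac{2 \left(-5 + 26\right)}{3 \cdot 26}\right)\right) + \frac{20 - 1007}{2 \left(-1007\right)} = \left(3348369 + \left(1637 + \frac{2}{3} \cdot \frac{1}{26} \cdot 21\right)\right) + \frac{1}{2} \left(- \frac{1}{1007}\right) \left(-987\right) = \left(3348369 + \left(1637 + \frac{7}{13}\right)\right) + \frac{987}{2014} = \left(3348369 + \frac{21288}{13}\right) + \frac{987}{2014} = \frac{43550085}{13} + \frac{987}{2014} = \frac{87709884021}{26182}$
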